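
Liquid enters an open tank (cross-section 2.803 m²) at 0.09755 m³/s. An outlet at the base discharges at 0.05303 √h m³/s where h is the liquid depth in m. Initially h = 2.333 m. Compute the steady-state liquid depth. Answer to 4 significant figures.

3.384 m

Level balance: A dh/dt = 0.09755 − 0.05303 √h. Setting dh/dt = 0:
Q_in = 0.05303 √h_ss ⇒ √h_ss = 0.09755/0.05303 = 1.83952.
h_ss = 1.83952² = 3.38385 m. (Since h₀ = 2.333 m < h_ss, the level will rise toward this value.)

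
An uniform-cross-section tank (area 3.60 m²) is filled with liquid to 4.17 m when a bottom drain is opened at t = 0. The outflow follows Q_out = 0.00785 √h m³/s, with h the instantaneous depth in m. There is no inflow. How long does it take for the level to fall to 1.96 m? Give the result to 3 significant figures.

Accumulation of liquid (constant cross-section A): A dh/dt = −0.00785 √h.
Separate and integrate: 2(√h − √h₀) = −(0.00785/A) t.
t = 2A(√h₀ − √h)/0.00785 = 2·3.60·(√4.17 − √1.96)/0.00785
  = 7.2000 × (2.0421 − 1.4000) / 0.00785 = 588.89 s.

589 s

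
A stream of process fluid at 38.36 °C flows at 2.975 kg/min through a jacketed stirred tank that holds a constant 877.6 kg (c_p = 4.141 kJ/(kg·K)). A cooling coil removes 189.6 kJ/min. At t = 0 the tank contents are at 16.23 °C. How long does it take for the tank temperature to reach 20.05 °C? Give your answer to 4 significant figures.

246.8 min

M c_p dT/dt = ṁ c_p (T_in − T) − Q̇.
τ = M/ṁ = 294.992 min; T_ss = T_in − Q̇/(ṁ c_p) = 22.9697 °C.
T(t) = T_ss + (T₀ − T_ss) e^(−t/τ). Set T = 20.05:
e^(−t/τ) = (20.05 − 22.9697)/(16.23 − 22.9697) = 0.433212
t = −294.992 · ln(0.433212) = 246.769 min.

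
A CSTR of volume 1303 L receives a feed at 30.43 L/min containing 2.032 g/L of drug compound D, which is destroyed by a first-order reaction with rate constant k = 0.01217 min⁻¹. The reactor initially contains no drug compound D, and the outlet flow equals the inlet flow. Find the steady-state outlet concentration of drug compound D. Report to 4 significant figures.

1.336 g/L

Accumulation = in − out − consumed: V dC/dt = Q C_in − Q C − k V C.
Steady state (dC/dt = 0): C_ss = Q C_in/(Q + kV) = C_in/(1 + kV/Q).
C_ss = 30.43·2.032/(30.43 + 0.01217·1303) = 61.8338/46.2875 = 1.33586 g/L.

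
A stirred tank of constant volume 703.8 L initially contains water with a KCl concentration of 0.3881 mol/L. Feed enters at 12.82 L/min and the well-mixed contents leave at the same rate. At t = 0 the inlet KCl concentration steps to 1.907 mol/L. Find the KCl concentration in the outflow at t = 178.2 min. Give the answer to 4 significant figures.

1.848 mol/L

Mass balance on the solute (V constant): V dC/dt = Q(C_in − C).
Rewrite as dC/dt + C/τ = C_in/τ, τ = V/Q = 54.8986 min.
C approaches C_in exponentially: C(t) = C_in + (C₀ − C_in) e^(−t/τ).
C(178.2) = 1.907 + (0.3881 − 1.907)·e^(−178.2/54.8986) = 1.907 + (-1.51890)·0.0389302 = 1.84787 mol/L.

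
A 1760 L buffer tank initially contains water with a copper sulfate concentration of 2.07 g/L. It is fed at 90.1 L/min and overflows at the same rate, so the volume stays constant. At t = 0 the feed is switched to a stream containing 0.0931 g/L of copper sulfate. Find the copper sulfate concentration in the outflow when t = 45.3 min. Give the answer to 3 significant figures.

0.288 g/L

Accumulation = in − out for the solute gives V dC/dt = Q(C_in − C).
So dC/dt = (C_in − C)/τ with τ = V/Q = 1760/90.1 = 19.534 min.
C approaches C_in exponentially: C(t) = C_in + (C₀ − C_in) e^(−t/τ).
C(45.3) = 0.0931 + (2.07 − 0.0931)·e^(−45.3/19.534) = 0.0931 + (1.9769)·0.098367 = 0.28756 g/L.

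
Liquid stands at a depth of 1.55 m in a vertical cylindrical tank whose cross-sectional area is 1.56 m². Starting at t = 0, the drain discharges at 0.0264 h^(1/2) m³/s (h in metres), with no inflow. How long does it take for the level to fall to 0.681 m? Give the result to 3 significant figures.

With no inflow, A dh/dt = −0.0264 √h.
Separate and integrate: 2(√h − √h₀) = −(0.0264/A) t.
t = 2A(√h₀ − √h)/0.0264 = 2·1.56·(√1.55 − √0.681)/0.0264
  = 3.1200 × (1.2450 − 0.82523) / 0.0264 = 49.608 s.

49.6 s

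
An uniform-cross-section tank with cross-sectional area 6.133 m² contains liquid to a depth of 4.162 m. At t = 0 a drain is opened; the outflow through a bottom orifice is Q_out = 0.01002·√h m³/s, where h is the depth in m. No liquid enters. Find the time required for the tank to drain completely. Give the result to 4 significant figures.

2497 s

A dh/dt = −Q_out = −0.01002 √h.
This is separable: 2 d(√h)/dt = −0.01002/A, so √h = √h₀ − (0.01002/(2A)) t.
Set h = 0: 2√h₀ = (0.01002/A) t_empty ⇒ t_empty = 2A√h₀/0.01002.
t_empty = 2·6.133·√4.162/0.01002 = 12.2660·2.04010/0.01002 = 2497.39 s.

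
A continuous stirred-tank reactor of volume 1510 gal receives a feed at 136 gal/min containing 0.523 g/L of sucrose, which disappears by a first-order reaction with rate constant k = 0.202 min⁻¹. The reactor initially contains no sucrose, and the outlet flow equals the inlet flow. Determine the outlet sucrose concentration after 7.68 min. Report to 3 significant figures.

Species balance: V dC/dt = Q C_in − Q C − k V C.
This is linear with rate a = Q/V + k = 0.29207 min⁻¹.
C_ss = Q C_in/(Q + kV) = 0.16128 g/L; C(t) = C_ss + (C₀ − C_ss) e^(−a t).
C(7.68) = 0.16128 + (-0.16128)·e^(−0.29207·7.68) = 0.16128 + (-0.16128)·0.10613 = 0.14416 g/L.

0.144 g/L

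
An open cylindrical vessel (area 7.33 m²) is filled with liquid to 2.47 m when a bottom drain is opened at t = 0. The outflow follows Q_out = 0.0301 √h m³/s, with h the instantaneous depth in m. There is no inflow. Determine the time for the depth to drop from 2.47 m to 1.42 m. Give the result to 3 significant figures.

185 s

With no inflow, A dh/dt = −0.0301 √h.
Separate and integrate: 2(√h − √h₀) = −(0.0301/A) t.
t = 2A(√h₀ − √h)/0.0301 = 2·7.33·(√2.47 − √1.42)/0.0301
  = 14.660 × (1.5716 − 1.1916) / 0.0301 = 185.07 s.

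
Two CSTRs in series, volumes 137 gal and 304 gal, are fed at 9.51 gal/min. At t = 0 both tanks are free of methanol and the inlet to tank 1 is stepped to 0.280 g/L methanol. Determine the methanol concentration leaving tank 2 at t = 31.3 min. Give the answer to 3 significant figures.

0.115 g/L

Species balance on tank i: dCᵢ/dt = (Cᵢ₋₁ − Cᵢ)/τᵢ with τᵢ = Vᵢ/Q.
τ₁ = 137/9.51 = 14.406 min; τ₂ = 304/9.51 = 31.966 min.
Solving the cascade with C₁(0)=C₂(0)=0 gives C₂(t) = C_in[1 − (τ₁ e^(−t/τ₁) − τ₂ e^(−t/τ₂))/(τ₁ − τ₂)].
At t = 31.3: e^(−t/τ₁) = 0.11387, e^(−t/τ₂) = 0.37563.
C₂ = 0.280·[1 − (14.406·0.11387 − 31.966·0.37563)/(-17.560)] = 0.280·0.40963 = 0.11470 g/L.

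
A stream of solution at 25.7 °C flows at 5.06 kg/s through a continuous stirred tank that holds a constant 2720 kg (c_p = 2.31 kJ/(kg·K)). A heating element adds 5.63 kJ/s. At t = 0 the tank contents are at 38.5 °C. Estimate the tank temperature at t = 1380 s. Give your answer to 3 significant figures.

27.1 °C

M c_p dT/dt = ṁ c_p (T_in − T) + Q̇.
τ = M/ṁ = 537.55 s; T_ss = T_in + Q̇/(ṁ c_p) = 25.7 + 5.63/(5.06·2.31) = 26.182 °C.
T approaches T_ss exponentially: T(t) = T_ss + (T₀ − T_ss) e^(−t/τ).
T(1380) = 26.182 + (12.318)·e^(−1380/537.55) = 26.182 + (12.318)·0.076750 = 27.127 °C.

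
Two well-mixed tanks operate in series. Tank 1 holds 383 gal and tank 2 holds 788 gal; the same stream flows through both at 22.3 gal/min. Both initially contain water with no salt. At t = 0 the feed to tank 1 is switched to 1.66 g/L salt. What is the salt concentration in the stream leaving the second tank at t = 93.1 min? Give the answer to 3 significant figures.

Each tank obeys Vᵢ dCᵢ/dt = Q(Cᵢ₋₁ − Cᵢ), so τᵢ = Vᵢ/Q.
τ₁ = 383/22.3 = 17.175 min; τ₂ = 788/22.3 = 35.336 min.
Tank 1: C₁ = C_in(1 − e^(−t/τ₁)). Tank 2 (τ₁ ≠ τ₂): C₂ = C_in[1 − (τ₁ e^(−t/τ₁) − τ₂ e^(−t/τ₂))/(τ₁ − τ₂)].
At t = 93.1: e^(−t/τ₁) = 0.0044240, e^(−t/τ₂) = 0.071742.
C₂ = 1.66·[1 − (17.175·0.0044240 − 35.336·0.071742)/(-18.161)] = 1.66·0.86460 = 1.4352 g/L.

1.44 g/L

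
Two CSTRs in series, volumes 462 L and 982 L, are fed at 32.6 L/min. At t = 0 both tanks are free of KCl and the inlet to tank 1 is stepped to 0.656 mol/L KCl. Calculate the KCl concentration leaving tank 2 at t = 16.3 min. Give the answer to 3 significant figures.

0.119 mol/L

Each tank obeys Vᵢ dCᵢ/dt = Q(Cᵢ₋₁ − Cᵢ), so τᵢ = Vᵢ/Q.
τ₁ = 462/32.6 = 14.172 min; τ₂ = 982/32.6 = 30.123 min.
Solving the cascade with C₁(0)=C₂(0)=0 gives C₂(t) = C_in[1 − (τ₁ e^(−t/τ₁) − τ₂ e^(−t/τ₂))/(τ₁ − τ₂)].
At t = 16.3: e^(−t/τ₁) = 0.31658, e^(−t/τ₂) = 0.58210.
C₂ = 0.656·[1 − (14.172·0.31658 − 30.123·0.58210)/(-15.951)] = 0.656·0.18201 = 0.11940 mol/L.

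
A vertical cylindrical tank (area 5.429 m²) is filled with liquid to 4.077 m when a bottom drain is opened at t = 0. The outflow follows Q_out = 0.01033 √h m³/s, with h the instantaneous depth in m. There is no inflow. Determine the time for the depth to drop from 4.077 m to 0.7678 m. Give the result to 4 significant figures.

With no inflow, A dh/dt = −0.01033 √h.
∫ h^(−1/2) dh = −(0.01033/A) ∫ dt, giving 2√h = 2√h₀ − (0.01033/A) t.
t = 2A(√h₀ − √h)/0.01033 = 2·5.429·(√4.077 − √0.7678)/0.01033
  = 10.8580 × (2.01916 − 0.876242) / 0.01033 = 1201.33 s.

1201 s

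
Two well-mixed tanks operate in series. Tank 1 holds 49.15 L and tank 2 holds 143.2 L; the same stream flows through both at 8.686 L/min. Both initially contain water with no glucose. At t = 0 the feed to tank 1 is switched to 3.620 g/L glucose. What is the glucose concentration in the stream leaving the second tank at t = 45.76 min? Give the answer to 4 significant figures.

Each tank obeys Vᵢ dCᵢ/dt = Q(Cᵢ₋₁ − Cᵢ), so τᵢ = Vᵢ/Q.
τ₁ = 49.15/8.686 = 5.65853 min; τ₂ = 143.2/8.686 = 16.4863 min.
Tank 1: C₁ = C_in(1 − e^(−t/τ₁)). Tank 2 (τ₁ ≠ τ₂): C₂ = C_in[1 − (τ₁ e^(−t/τ₁) − τ₂ e^(−t/τ₂))/(τ₁ − τ₂)].
At t = 45.76: e^(−t/τ₁) = 0.000307540, e^(−t/τ₂) = 0.0623097.
C₂ = 3.620·[1 − (5.65853·0.000307540 − 16.4863·0.0623097)/(-10.8278)] = 3.620·0.905288 = 3.27714 g/L.

3.277 g/L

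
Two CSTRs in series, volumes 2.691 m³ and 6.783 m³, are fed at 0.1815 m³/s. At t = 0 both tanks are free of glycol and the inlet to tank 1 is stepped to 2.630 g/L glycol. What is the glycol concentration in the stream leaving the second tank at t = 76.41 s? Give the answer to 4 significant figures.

2.076 g/L

Each tank obeys Vᵢ dCᵢ/dt = Q(Cᵢ₋₁ − Cᵢ), so τᵢ = Vᵢ/Q.
τ₁ = 2.691/0.1815 = 14.8264 s; τ₂ = 6.783/0.1815 = 37.3719 s.
Tank 1: C₁ = C_in(1 − e^(−t/τ₁)). Tank 2 (τ₁ ≠ τ₂): C₂ = C_in[1 − (τ₁ e^(−t/τ₁) − τ₂ e^(−t/τ₂))/(τ₁ − τ₂)].
At t = 76.41: e^(−t/τ₁) = 0.00577840, e^(−t/τ₂) = 0.129434.
C₂ = 2.630·[1 − (14.8264·0.00577840 − 37.3719·0.129434)/(-22.5455)] = 2.630·0.789247 = 2.07572 g/L.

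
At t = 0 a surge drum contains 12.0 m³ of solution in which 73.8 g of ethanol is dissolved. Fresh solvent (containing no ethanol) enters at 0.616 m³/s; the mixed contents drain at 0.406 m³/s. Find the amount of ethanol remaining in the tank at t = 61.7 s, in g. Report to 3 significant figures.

Let m(t) be the amount of ethanol. Volume: V(t) = V₀ + (Q_in − Q_out) t = 12.0 + 0.21000 t; V(61.7) = 24.957 m³.
Species balance (pure solvent in): dm/dt = −Q_out · m/V(t).
Separate: dm/m = −Q_out dt/V(t) ⇒ ln(m/m₀) = −(Q_out/(Q_in−Q_out)) ln(V/V₀).
m = m₀ (V₀/V)^(Q_out/(Q_in−Q_out)) = 73.8 × (12.0/24.957)^(1.9333) = 17.916 g.

17.9 g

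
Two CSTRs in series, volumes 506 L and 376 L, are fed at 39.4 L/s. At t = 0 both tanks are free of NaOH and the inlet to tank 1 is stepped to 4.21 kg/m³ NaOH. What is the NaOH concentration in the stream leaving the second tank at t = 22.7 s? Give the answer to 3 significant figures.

2.54 kg/m³

Species balance on tank i: dCᵢ/dt = (Cᵢ₋₁ − Cᵢ)/τᵢ with τᵢ = Vᵢ/Q.
τ₁ = 506/39.4 = 12.843 s; τ₂ = 376/39.4 = 9.5431 s.
Tank 1: C₁ = C_in(1 − e^(−t/τ₁)). Tank 2 (τ₁ ≠ τ₂): C₂ = C_in[1 − (τ₁ e^(−t/τ₁) − τ₂ e^(−t/τ₂))/(τ₁ − τ₂)].
At t = 22.7: e^(−t/τ₁) = 0.17075, e^(−t/τ₂) = 0.092674.
C₂ = 4.21·[1 − (12.843·0.17075 − 9.5431·0.092674)/(3.2995)] = 4.21·0.60343 = 2.5404 kg/m³.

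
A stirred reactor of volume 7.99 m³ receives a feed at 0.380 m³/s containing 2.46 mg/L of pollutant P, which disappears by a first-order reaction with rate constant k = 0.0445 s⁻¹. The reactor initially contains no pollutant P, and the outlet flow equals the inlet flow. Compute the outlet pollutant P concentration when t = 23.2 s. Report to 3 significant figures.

1.12 mg/L

Accumulation = in − out − consumed: V dC/dt = Q C_in − Q C − k V C.
This is linear with rate a = Q/V + k = 0.092059 s⁻¹.
C_ss = Q C_in/(Q + kV) = 1.2709 mg/L; C(t) = C_ss + (C₀ − C_ss) e^(−a t).
C(23.2) = 1.2709 + (-1.2709)·e^(−0.092059·23.2) = 1.2709 + (-1.2709)·0.11815 = 1.1207 mg/L.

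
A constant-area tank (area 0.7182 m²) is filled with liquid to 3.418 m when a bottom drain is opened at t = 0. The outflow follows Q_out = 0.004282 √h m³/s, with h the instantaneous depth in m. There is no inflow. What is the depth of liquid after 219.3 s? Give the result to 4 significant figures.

1.428 m

Mass balance (ρ constant): A dh/dt = −0.004282 √h.
This is separable: 2 d(√h)/dt = −0.004282/A, so √h = √h₀ − (0.004282/(2A)) t.
√h = √3.418 − 0.004282·219.3/(2·0.7182) = 1.84878 − 0.653747 = 1.19504.
h = 1.19504² = 1.42811 m.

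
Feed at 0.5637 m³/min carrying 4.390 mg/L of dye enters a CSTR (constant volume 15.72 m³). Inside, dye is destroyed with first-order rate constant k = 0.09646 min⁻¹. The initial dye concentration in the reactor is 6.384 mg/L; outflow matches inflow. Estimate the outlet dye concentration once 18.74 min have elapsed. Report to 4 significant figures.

1.625 mg/L

Species balance: V dC/dt = Q C_in − Q C − k V C.
This is linear with rate a = Q/V + k = 0.132319 min⁻¹.
C_ss = Q C_in/(Q + kV) = 1.18970 mg/L; C(t) = C_ss + (C₀ − C_ss) e^(−a t).
C(18.74) = 1.18970 + (5.19430)·e^(−0.132319·18.74) = 1.18970 + (5.19430)·0.0837722 = 1.62484 mg/L.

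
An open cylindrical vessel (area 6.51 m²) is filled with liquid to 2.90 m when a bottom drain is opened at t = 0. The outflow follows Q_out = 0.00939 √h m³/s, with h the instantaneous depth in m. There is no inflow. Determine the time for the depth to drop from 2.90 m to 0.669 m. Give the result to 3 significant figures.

Mass balance (ρ constant): A dh/dt = −0.00939 √h.
This is separable: 2 d(√h)/dt = −0.00939/A, so √h = √h₀ − (0.00939/(2A)) t.
t = 2A(√h₀ − √h)/0.00939 = 2·6.51·(√2.90 − √0.669)/0.00939
  = 13.020 × (1.7029 − 0.81792) / 0.00939 = 1227.1 s.

1230 s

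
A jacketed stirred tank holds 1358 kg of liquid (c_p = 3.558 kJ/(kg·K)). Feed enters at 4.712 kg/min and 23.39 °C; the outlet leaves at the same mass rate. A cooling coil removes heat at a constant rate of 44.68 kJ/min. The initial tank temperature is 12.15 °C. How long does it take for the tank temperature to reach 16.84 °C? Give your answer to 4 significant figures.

228.2 min

Energy balance: M c_p dT/dt = ṁ c_p (T_in − T) − 44.68.
τ = M/ṁ = 288.200 min; T_ss = T_in − Q̇/(ṁ c_p) = 20.7250 °C.
T(t) = T_ss + (T₀ − T_ss) e^(−t/τ). Set T = 16.84:
e^(−t/τ) = (16.84 − 20.7250)/(12.15 − 20.7250) = 0.453059
t = −288.200 · ln(0.453059) = 228.177 min.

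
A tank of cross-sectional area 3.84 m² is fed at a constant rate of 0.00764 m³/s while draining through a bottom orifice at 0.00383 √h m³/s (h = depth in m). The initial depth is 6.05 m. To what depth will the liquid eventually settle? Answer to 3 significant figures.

Volume balance on the tank: A dh/dt = Q_in − 0.00383 √h. At steady state dh/dt = 0:
Q_in = 0.00383 √h_ss ⇒ √h_ss = 0.00764/0.00383 = 1.9948.
h_ss = 1.9948² = 3.9791 m. (Since h₀ = 6.05 m > h_ss, the level will fall toward this value.)

3.98 m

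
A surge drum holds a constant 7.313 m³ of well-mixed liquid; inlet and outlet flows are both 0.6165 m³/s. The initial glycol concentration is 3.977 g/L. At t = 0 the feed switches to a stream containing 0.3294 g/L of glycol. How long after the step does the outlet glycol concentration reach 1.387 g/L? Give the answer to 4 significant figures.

Species balance: V dC/dt = Q(C_in − C) ⇒ τ = V/Q = 11.8621 s.
C(t) = C_in + (C₀ − C_in) e^(−t/τ). Set C = 1.387 and solve for t:
e^(−t/τ) = (C − C_in)/(C₀ − C_in) = (1.387 − 0.3294)/(3.977 − 0.3294) = 0.289944
t = −τ ln(…) = 11.8621 × 1.23807 = 14.6861 s.

14.69 s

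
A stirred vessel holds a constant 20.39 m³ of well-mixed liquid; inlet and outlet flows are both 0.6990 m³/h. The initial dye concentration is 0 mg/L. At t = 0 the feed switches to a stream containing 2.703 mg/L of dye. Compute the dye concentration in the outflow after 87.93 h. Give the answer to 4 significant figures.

Unsteady species balance (constant V, well mixed): V dC/dt = Q(C_in − C).
Rewrite as dC/dt + C/τ = C_in/τ, τ = V/Q = 29.1702 h.
C approaches C_in exponentially: C(t) = C_in + (C₀ − C_in) e^(−t/τ).
C(87.93) = 2.703 + (0 − 2.703)·e^(−87.93/29.1702) = 2.703 + (-2.70300)·0.0490766 = 2.57035 mg/L.

2.570 mg/L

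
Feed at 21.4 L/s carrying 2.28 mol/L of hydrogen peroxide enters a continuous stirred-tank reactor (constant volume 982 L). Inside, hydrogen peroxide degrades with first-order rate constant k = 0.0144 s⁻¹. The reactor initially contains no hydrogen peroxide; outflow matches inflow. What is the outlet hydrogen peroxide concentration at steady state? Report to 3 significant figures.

Accumulation = in − out − consumed: V dC/dt = Q C_in − Q C − k V C.
Steady state (dC/dt = 0): C_ss = Q C_in/(Q + kV) = C_in/(1 + kV/Q).
C_ss = 21.4·2.28/(21.4 + 0.0144·982) = 48.792/35.541 = 1.3728 mol/L.

1.37 mol/L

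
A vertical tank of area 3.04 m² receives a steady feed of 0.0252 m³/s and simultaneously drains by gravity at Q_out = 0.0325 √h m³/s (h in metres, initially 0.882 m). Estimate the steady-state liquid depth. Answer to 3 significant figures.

0.601 m

Level balance: A dh/dt = 0.0252 − 0.0325 √h. Setting dh/dt = 0:
Q_in = 0.0325 √h_ss ⇒ √h_ss = 0.0252/0.0325 = 0.77538.
h_ss = 0.77538² = 0.60122 m. (Since h₀ = 0.882 m > h_ss, the level will fall toward this value.)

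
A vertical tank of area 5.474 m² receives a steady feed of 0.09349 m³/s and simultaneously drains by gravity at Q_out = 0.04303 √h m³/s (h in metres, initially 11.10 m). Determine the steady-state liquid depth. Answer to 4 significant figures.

4.720 m

A dh/dt = Q_in − 0.04303 √h. Steady state requires inflow = outflow:
Q_in = 0.04303 √h_ss ⇒ √h_ss = 0.09349/0.04303 = 2.17267.
h_ss = 2.17267² = 4.72050 m. (Since h₀ = 11.10 m > h_ss, the level will fall toward this value.)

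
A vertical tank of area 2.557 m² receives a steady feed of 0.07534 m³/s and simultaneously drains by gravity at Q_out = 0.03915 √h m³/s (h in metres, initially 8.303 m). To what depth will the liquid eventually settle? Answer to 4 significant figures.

Mass balance (ρ constant): A dh/dt = Q_in − 0.03915 √h. At steady state dh/dt = 0:
Q_in = 0.03915 √h_ss ⇒ √h_ss = 0.07534/0.03915 = 1.92439.
h_ss = 1.92439² = 3.70329 m. (Since h₀ = 8.303 m > h_ss, the level will fall toward this value.)

3.703 m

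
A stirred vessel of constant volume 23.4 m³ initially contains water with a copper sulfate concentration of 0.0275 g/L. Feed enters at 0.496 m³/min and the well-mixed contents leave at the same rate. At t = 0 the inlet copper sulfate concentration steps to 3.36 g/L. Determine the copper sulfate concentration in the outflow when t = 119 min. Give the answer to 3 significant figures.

3.09 g/L

Unsteady species balance (constant V, well mixed): V dC/dt = Q(C_in − C).
Time constant τ = V/Q = 23.4/0.496 = 47.177 min.
Integrating: C(t) = C_in + (C₀ − C_in) e^(−t/τ).
C(119) = 3.36 + (0.0275 − 3.36)·e^(−119/47.177) = 3.36 + (-3.3325)·0.080267 = 3.0925 g/L.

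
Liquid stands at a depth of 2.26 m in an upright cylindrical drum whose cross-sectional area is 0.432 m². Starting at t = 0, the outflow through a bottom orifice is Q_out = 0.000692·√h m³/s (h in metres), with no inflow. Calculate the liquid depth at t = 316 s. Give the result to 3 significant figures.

1.56 m

Accumulation of liquid (constant cross-section A): A dh/dt = −0.000692 √h.
Separate and integrate: 2(√h − √h₀) = −(0.000692/A) t.
√h = √2.26 − 0.000692·316/(2·0.432) = 1.5033 − 0.25309 = 1.2502.
h = 1.2502² = 1.5631 m.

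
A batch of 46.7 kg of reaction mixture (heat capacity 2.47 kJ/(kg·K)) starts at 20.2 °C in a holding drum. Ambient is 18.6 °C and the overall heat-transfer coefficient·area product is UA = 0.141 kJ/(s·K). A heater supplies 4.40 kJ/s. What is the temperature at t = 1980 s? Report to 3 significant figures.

47.2 °C

M c_p dT/dt = −UA(T − T_amb) + Q̇.
dT/dt = (T_ss − T)/τ with T_ss = T_amb + Q̇/UA = 18.6 + 4.40/0.141 = 49.806 °C, τ = M c_p/UA = 46.7·2.47/0.141 = 818.08 s.
Integrating: T(t) = T_ss + (T₀ − T_ss) e^(−t/τ).
T(1980) = 49.806 + (-29.606)·0.088894 = 47.174 °C.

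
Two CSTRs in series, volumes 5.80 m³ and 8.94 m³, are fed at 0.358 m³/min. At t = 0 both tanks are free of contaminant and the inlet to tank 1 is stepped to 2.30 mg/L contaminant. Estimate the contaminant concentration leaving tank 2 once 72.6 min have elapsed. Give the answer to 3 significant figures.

1.99 mg/L

Time constants: τᵢ = Vᵢ/Q for each well-mixed tank.
τ₁ = 5.80/0.358 = 16.201 min; τ₂ = 8.94/0.358 = 24.972 min.
Solving the cascade with C₁(0)=C₂(0)=0 gives C₂(t) = C_in[1 − (τ₁ e^(−t/τ₁) − τ₂ e^(−t/τ₂))/(τ₁ − τ₂)].
At t = 72.6: e^(−t/τ₁) = 0.011320, e^(−t/τ₂) = 0.054626.
C₂ = 2.30·[1 − (16.201·0.011320 − 24.972·0.054626)/(-8.7709)] = 2.30·0.86538 = 1.9904 mg/L.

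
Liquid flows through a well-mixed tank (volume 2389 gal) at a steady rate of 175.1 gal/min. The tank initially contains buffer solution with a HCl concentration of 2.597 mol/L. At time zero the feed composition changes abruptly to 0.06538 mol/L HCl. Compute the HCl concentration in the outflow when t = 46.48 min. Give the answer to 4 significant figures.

0.1493 mol/L

Species balance on the tank: V dC/dt = Q(C_in − C).
So dC/dt = (C_in − C)/τ with τ = V/Q = 2389/175.1 = 13.6436 min.
C approaches C_in exponentially: C(t) = C_in + (C₀ − C_in) e^(−t/τ).
C(46.48) = 0.06538 + (2.597 − 0.06538)·e^(−46.48/13.6436) = 0.06538 + (2.53162)·0.0331498 = 0.149303 mol/L.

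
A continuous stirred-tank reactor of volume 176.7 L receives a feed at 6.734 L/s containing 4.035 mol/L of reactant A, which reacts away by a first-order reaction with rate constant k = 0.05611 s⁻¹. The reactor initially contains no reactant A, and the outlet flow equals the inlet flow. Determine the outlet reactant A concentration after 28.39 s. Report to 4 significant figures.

Accumulation = in − out − consumed: V dC/dt = Q C_in − Q C − k V C.
dC/dt = (Q/V) C_in − (Q/V + k) C; effective rate a = Q/V + k = 0.0381098 + 0.05611 = 0.0942198 s⁻¹.
C_ss = Q C_in/(Q + kV) = 1.63207 mol/L; C(t) = C_ss + (C₀ − C_ss) e^(−a t).
C(28.39) = 1.63207 + (-1.63207)·e^(−0.0942198·28.39) = 1.63207 + (-1.63207)·0.0689137 = 1.51960 mol/L.

1.520 mol/L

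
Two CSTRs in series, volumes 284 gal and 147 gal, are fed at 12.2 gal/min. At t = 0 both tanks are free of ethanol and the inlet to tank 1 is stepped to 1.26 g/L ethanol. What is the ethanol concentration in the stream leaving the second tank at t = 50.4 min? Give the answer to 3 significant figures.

0.981 g/L

Time constants: τᵢ = Vᵢ/Q for each well-mixed tank.
τ₁ = 284/12.2 = 23.279 min; τ₂ = 147/12.2 = 12.049 min.
Tank 1: C₁ = C_in(1 − e^(−t/τ₁)). Tank 2 (τ₁ ≠ τ₂): C₂ = C_in[1 − (τ₁ e^(−t/τ₁) − τ₂ e^(−t/τ₂))/(τ₁ − τ₂)].
At t = 50.4: e^(−t/τ₁) = 0.11474, e^(−t/τ₂) = 0.015255.
C₂ = 1.26·[1 − (23.279·0.11474 − 12.049·0.015255)/(11.230)] = 1.26·0.77851 = 0.98092 g/L.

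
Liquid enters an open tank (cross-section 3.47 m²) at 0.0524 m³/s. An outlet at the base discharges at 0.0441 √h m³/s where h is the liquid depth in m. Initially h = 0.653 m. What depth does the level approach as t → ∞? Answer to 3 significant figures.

A dh/dt = Q_in − 0.0441 √h. Steady state requires inflow = outflow:
Q_in = 0.0441 √h_ss ⇒ √h_ss = 0.0524/0.0441 = 1.1882.
h_ss = 1.1882² = 1.4118 m. (Since h₀ = 0.653 m < h_ss, the level will rise toward this value.)

1.41 m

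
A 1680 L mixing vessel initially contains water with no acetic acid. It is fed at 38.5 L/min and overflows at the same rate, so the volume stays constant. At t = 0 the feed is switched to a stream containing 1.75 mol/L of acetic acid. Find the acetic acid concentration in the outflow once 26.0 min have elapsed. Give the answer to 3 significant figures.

Transient balance on the dissolved component: V dC/dt = Q(C_in − C).
Rewrite as dC/dt + C/τ = C_in/τ, τ = V/Q = 43.636 min.
This is linear first-order; C(t) = C_in + (C₀ − C_in) e^(−t/τ).
C(26.0) = 1.75 + (0 − 1.75)·e^(−26.0/43.636) = 1.75 + (-1.7500)·0.55110 = 0.78557 mol/L.

0.786 mol/L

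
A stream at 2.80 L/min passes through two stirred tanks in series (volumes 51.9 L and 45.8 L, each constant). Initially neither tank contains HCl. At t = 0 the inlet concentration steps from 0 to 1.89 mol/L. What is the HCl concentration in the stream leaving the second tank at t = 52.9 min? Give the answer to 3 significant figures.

1.52 mol/L

Each tank obeys Vᵢ dCᵢ/dt = Q(Cᵢ₋₁ − Cᵢ), so τᵢ = Vᵢ/Q.
τ₁ = 51.9/2.80 = 18.536 min; τ₂ = 45.8/2.80 = 16.357 min.
Tank 1: C₁ = C_in(1 − e^(−t/τ₁)). Tank 2 (τ₁ ≠ τ₂): C₂ = C_in[1 − (τ₁ e^(−t/τ₁) − τ₂ e^(−t/τ₂))/(τ₁ − τ₂)].
At t = 52.9: e^(−t/τ₁) = 0.057616, e^(−t/τ₂) = 0.039397.
C₂ = 1.89·[1 − (18.536·0.057616 − 16.357·0.039397)/(2.1786)] = 1.89·0.80559 = 1.5226 mol/L.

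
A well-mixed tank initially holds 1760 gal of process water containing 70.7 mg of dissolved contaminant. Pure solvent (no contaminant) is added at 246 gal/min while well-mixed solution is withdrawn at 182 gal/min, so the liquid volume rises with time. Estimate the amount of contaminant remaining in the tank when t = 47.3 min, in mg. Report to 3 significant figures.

4.11 mg

Total volume: dV/dt = Q_in − Q_out = 64.000 gal/min, so V(t) = 1760 + 64.000 t and V(47.3) = 4787.2 gal.
Solute balance: dm/dt = 0 − Q_out C = −Q_out m/V(t).
dm/m = −Q_out dt/(V₀ + 64.000 t); integrating gives ln(m/m₀) = −(Q_out/(Q_in−Q_out)) ln(V/V₀).
m = m₀ (V₀/V)^(Q_out/(Q_in−Q_out)) = 70.7 × (1760/4787.2)^(2.8438) = 4.1078 mg.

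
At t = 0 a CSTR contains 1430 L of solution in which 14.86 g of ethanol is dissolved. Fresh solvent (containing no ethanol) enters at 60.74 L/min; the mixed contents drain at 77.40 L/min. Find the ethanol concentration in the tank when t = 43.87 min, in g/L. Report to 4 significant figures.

Total volume: dV/dt = Q_in − Q_out = -16.6600 L/min, so V(t) = 1430 − 16.6600 t and V(43.87) = 699.126 L.
Solute balance: dm/dt = 0 − Q_out C = −Q_out m/V(t).
dm/m = −Q_out dt/(V₀ − 16.6600 t); integrating gives ln(m/m₀) = −(Q_out/(Q_in−Q_out)) ln(V/V₀).
m = m₀ (V₀/V)^(Q_out/(Q_in−Q_out)) = 14.86 × (1430/699.126)^(-4.64586) = 0.534781 g.
C = m/V = 0.534781/699.126 = 0.000764928 g/L.

0.0007649 g/L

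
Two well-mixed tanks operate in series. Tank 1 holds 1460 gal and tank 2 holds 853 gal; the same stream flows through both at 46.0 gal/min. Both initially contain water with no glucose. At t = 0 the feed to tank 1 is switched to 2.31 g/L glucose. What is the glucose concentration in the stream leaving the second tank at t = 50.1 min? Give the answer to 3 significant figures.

Each tank obeys Vᵢ dCᵢ/dt = Q(Cᵢ₋₁ − Cᵢ), so τᵢ = Vᵢ/Q.
τ₁ = 1460/46.0 = 31.739 min; τ₂ = 853/46.0 = 18.543 min.
Solving the cascade with C₁(0)=C₂(0)=0 gives C₂(t) = C_in[1 − (τ₁ e^(−t/τ₁) − τ₂ e^(−t/τ₂))/(τ₁ − τ₂)].
At t = 50.1: e^(−t/τ₁) = 0.20629, e^(−t/τ₂) = 0.067087.
C₂ = 2.31·[1 − (31.739·0.20629 − 18.543·0.067087)/(13.196)] = 2.31·0.59810 = 1.3816 g/L.

1.38 g/L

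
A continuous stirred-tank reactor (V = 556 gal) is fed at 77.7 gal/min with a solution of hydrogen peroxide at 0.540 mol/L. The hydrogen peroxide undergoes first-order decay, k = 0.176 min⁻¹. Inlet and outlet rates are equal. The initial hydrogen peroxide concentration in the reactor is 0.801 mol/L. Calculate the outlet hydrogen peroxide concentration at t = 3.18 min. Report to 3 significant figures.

Species balance: V dC/dt = Q C_in − Q C − k V C.
dC/dt = (Q/V) C_in − (Q/V + k) C; effective rate a = Q/V + k = 0.13975 + 0.176 = 0.31575 min⁻¹.
C_ss = Q C_in/(Q + kV) = 0.23900 mol/L; C(t) = C_ss + (C₀ − C_ss) e^(−a t).
C(3.18) = 0.23900 + (0.56200)·e^(−0.31575·3.18) = 0.23900 + (0.56200)·0.36638 = 0.44491 mol/L.

0.445 mol/L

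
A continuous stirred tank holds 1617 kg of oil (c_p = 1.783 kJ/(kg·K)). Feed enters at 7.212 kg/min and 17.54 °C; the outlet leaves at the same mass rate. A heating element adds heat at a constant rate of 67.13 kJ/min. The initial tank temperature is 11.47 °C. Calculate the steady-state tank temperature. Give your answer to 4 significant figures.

22.76 °C

Energy balance: M c_p dT/dt = ṁ c_p (T_in − T) + 67.13.
At steady state dT/dt = 0 ⇒ T_ss = T_in + Q̇/(ṁ c_p) = 17.54 + 67.13/(7.212·1.783) = 22.7605 °C.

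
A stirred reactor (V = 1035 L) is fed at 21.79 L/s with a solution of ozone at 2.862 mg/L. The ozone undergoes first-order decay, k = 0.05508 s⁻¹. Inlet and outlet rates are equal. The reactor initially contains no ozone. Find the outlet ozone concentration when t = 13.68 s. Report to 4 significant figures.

0.5121 mg/L

V dC/dt = Q(C_in − C) − k V C.
This is linear with rate a = Q/V + k = 0.0761331 s⁻¹.
C_ss = Q C_in/(Q + kV) = 0.791430 mg/L; C(t) = C_ss + (C₀ − C_ss) e^(−a t).
C(13.68) = 0.791430 + (-0.791430)·e^(−0.0761331·13.68) = 0.791430 + (-0.791430)·0.352924 = 0.512115 mg/L.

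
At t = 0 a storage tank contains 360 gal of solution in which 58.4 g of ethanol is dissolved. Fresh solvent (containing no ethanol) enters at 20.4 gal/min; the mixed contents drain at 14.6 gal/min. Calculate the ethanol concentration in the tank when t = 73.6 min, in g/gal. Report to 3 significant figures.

0.0104 g/gal

Let m(t) be the amount of ethanol. Volume: V(t) = V₀ + (Q_in − Q_out) t = 360 + 5.8000 t; V(73.6) = 786.88 gal.
No ethanol enters, so dm/dt = −Q_out · (m/V).
Separate: dm/m = −Q_out dt/V(t) ⇒ ln(m/m₀) = −(Q_out/(Q_in−Q_out)) ln(V/V₀).
m = m₀ (V₀/V)^(Q_out/(Q_in−Q_out)) = 58.4 × (360/786.88)^(2.5172) = 8.1572 g.
C = m/V = 8.1572/786.88 = 0.010367 g/gal.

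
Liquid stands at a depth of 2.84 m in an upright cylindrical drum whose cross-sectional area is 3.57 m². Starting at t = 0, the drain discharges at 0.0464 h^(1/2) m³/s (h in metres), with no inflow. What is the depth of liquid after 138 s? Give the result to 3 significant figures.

0.622 m

With no inflow, A dh/dt = −0.0464 √h.
Separate and integrate: 2(√h − √h₀) = −(0.0464/A) t.
√h = √2.84 − 0.0464·138/(2·3.57) = 1.6852 − 0.89681 = 0.78842.
h = 0.78842² = 0.62161 m.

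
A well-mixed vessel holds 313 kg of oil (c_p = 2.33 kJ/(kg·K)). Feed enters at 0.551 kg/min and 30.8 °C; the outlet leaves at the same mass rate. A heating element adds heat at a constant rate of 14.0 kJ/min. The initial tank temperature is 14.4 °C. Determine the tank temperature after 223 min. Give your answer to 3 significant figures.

First-law balance (no shaft work): M c_p dT/dt = ṁ c_p (T_in − T) + 14.0.
τ = M/ṁ = 568.06 min; T_ss = T_in + Q̇/(ṁ c_p) = 30.8 + 14.0/(0.551·2.33) = 41.705 °C.
Integrating: T(t) = T_ss + (T₀ − T_ss) e^(−t/τ).
T(223) = 41.705 + (-27.305)·e^(−223/568.06) = 41.705 + (-27.305)·0.67532 = 23.265 °C.

23.3 °C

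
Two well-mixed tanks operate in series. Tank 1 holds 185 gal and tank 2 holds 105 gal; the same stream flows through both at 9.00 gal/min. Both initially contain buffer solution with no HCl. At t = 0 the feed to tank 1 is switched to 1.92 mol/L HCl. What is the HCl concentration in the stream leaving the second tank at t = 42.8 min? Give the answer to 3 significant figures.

1.43 mol/L

Time constants: τᵢ = Vᵢ/Q for each well-mixed tank.
τ₁ = 185/9.00 = 20.556 min; τ₂ = 105/9.00 = 11.667 min.
Tank 1: C₁ = C_in(1 − e^(−t/τ₁)). Tank 2 (τ₁ ≠ τ₂): C₂ = C_in[1 − (τ₁ e^(−t/τ₁) − τ₂ e^(−t/τ₂))/(τ₁ − τ₂)].
At t = 42.8: e^(−t/τ₁) = 0.12466, e^(−t/τ₂) = 0.025513.
C₂ = 1.92·[1 − (20.556·0.12466 − 11.667·0.025513)/(8.8889)] = 1.92·0.74521 = 1.4308 mol/L.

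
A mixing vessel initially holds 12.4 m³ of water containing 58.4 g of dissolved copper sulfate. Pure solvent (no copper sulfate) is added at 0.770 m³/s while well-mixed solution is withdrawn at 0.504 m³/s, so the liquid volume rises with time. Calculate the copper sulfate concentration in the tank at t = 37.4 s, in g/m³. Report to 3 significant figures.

Let m(t) be the amount of copper sulfate. Volume: V(t) = V₀ + (Q_in − Q_out) t = 12.4 + 0.26600 t; V(37.4) = 22.348 m³.
Solute balance: dm/dt = 0 − Q_out C = −Q_out m/V(t).
dm/m = −Q_out dt/(V₀ + 0.26600 t); integrating gives ln(m/m₀) = −(Q_out/(Q_in−Q_out)) ln(V/V₀).
m = m₀ (V₀/V)^(Q_out/(Q_in−Q_out)) = 58.4 × (12.4/22.348)^(1.8947) = 19.129 g.
C = m/V = 19.129/22.348 = 0.85594 g/m³.

0.856 g/m³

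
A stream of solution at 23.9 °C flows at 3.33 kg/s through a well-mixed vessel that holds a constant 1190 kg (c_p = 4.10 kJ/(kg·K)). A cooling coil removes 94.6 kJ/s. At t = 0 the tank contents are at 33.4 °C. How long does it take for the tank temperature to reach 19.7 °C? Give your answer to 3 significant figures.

M c_p dT/dt = ṁ c_p (T_in − T) − Q̇.
τ = M/ṁ = 357.36 s; T_ss = T_in − Q̇/(ṁ c_p) = 16.971 °C.
T(t) = T_ss + (T₀ − T_ss) e^(−t/τ). Set T = 19.7:
e^(−t/τ) = (19.7 − 16.971)/(33.4 − 16.971) = 0.16610
t = −357.36 · ln(0.16610) = 641.51 s.

642 s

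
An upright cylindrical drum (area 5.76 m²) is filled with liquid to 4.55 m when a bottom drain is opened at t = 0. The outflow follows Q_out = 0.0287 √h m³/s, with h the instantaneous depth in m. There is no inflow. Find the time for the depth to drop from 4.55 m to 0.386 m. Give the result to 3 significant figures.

607 s

A dh/dt = −Q_out = −0.0287 √h.
Separate and integrate: 2(√h − √h₀) = −(0.0287/A) t.
t = 2A(√h₀ − √h)/0.0287 = 2·5.76·(√4.55 − √0.386)/0.0287
  = 11.520 × (2.1331 − 0.62129) / 0.0287 = 606.82 s.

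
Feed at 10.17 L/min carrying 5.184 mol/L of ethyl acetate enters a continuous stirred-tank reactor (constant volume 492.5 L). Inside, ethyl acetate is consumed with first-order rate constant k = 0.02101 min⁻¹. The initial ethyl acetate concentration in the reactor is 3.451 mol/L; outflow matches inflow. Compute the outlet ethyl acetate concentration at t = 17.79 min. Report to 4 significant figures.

Accumulation = in − out − consumed: V dC/dt = Q C_in − Q C − k V C.
This is linear with rate a = Q/V + k = 0.0416597 min⁻¹.
C_ss = Q C_in/(Q + kV) = 2.56959 mol/L; C(t) = C_ss + (C₀ − C_ss) e^(−a t).
C(17.79) = 2.56959 + (0.881414)·e^(−0.0416597·17.79) = 2.56959 + (0.881414)·0.476577 = 2.98965 mol/L.

2.990 mol/L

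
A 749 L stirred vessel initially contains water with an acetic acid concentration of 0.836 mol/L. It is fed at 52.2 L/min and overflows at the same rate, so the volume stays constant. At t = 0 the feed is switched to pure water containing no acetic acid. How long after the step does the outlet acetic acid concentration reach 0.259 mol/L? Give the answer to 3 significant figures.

16.8 min

Species balance: V dC/dt = Q(C_in − C) ⇒ τ = V/Q = 14.349 min.
C(t) = C_in + (C₀ − C_in) e^(−t/τ). Set C = 0.259 and solve for t:
e^(−t/τ) = (C − C_in)/(C₀ − C_in) = (0.259 − 0)/(0.836 − 0) = 0.30981
t = −τ ln(…) = 14.349 × 1.1718 = 16.814 min.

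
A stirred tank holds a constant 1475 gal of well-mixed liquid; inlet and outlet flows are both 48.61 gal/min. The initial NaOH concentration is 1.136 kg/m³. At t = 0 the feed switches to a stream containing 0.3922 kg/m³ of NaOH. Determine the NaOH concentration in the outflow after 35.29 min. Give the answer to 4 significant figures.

0.6247 kg/m³

Mass balance on the solute (V constant): V dC/dt = Q(C_in − C).
Time constant τ = V/Q = 1475/48.61 = 30.3436 min.
This is linear first-order; C(t) = C_in + (C₀ − C_in) e^(−t/τ).
C(35.29) = 0.3922 + (1.136 − 0.3922)·e^(−35.29/30.3436) = 0.3922 + (0.743800)·0.312542 = 0.624669 kg/m³.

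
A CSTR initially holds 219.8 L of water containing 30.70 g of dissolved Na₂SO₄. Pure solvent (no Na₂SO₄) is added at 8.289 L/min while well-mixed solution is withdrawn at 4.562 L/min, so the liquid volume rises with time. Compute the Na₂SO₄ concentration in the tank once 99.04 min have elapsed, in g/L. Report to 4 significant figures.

Let m(t) be the amount of Na₂SO₄. Volume: V(t) = V₀ + (Q_in − Q_out) t = 219.8 + 3.72700 t; V(99.04) = 588.922 L.
Species balance (pure solvent in): dm/dt = −Q_out · m/V(t).
Separate: dm/m = −Q_out dt/V(t) ⇒ ln(m/m₀) = −(Q_out/(Q_in−Q_out)) ln(V/V₀).
m = m₀ (V₀/V)^(Q_out/(Q_in−Q_out)) = 30.70 × (219.8/588.922)^(1.22404) = 9.18781 g.
C = m/V = 9.18781/588.922 = 0.0156011 g/L.

0.01560 g/L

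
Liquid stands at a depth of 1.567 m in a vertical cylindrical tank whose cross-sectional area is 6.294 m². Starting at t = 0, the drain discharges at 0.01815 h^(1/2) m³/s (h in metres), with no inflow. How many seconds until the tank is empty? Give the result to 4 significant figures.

868.2 s

Volume balance on the tank: A dh/dt = −0.01815 √h.
Separate and integrate: 2(√h − √h₀) = −(0.01815/A) t.
Tank is empty when √h = 0: t_empty = 2A√h₀/0.01815.
t_empty = 2·6.294·√1.567/0.01815 = 12.5880·1.25180/0.01815 = 868.190 s.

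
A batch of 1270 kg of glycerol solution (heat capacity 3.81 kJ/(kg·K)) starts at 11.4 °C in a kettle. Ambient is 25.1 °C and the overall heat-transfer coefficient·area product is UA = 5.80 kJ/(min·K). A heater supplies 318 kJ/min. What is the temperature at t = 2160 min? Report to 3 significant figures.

74.8 °C

M c_p dT/dt = −UA(T − T_amb) + Q̇.
dT/dt = (T_ss − T)/τ with T_ss = T_amb + Q̇/UA = 25.1 + 318/5.80 = 79.928 °C, τ = M c_p/UA = 1270·3.81/5.80 = 834.26 min.
This is linear first-order; T(t) = T_ss + (T₀ − T_ss) e^(−t/τ).
T(2160) = 79.928 + (-68.528)·0.075086 = 74.782 °C.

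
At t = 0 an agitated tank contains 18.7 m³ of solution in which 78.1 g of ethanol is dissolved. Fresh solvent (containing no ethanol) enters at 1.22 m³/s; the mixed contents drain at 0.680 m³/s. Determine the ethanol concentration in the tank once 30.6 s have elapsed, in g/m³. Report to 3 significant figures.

Let m(t) be the amount of ethanol. Volume: V(t) = V₀ + (Q_in − Q_out) t = 18.7 + 0.54000 t; V(30.6) = 35.224 m³.
Solute balance: dm/dt = 0 − Q_out C = −Q_out m/V(t).
dm/m = −Q_out dt/(V₀ + 0.54000 t); integrating gives ln(m/m₀) = −(Q_out/(Q_in−Q_out)) ln(V/V₀).
m = m₀ (V₀/V)^(Q_out/(Q_in−Q_out)) = 78.1 × (18.7/35.224)^(1.2593) = 35.185 g.
C = m/V = 35.185/35.224 = 0.99889 g/m³.

0.999 g/m³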